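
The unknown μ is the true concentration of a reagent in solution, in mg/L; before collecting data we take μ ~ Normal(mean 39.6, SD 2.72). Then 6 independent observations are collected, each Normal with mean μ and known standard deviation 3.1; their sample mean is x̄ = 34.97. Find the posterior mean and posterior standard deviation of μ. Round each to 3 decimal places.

With known σ, the Normal prior is conjugate. Weight on the data is w = (n/σ²)/(n/σ² + 1/τ₀²) = 0.624350/(0.624350+0.135164) = 0.82204.
Posterior mean = w·x̄ + (1−w)·μ₀ = 0.82204·34.97 + 0.17796·39.6 = 35.794. Posterior variance = 1/(0.624350+0.135164) = 1.31663, so SD = 1.147.

Posterior mean ≈ 35.794; posterior SD ≈ 1.147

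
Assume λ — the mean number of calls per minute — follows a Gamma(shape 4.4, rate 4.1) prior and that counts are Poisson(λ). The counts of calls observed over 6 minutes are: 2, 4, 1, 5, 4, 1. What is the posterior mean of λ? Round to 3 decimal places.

The Poisson likelihood adds the total count to the shape and the number of exposure periods to the rate. Here ∑xᵢ = 17 and n = 6, so shape 4.4→21.4 and rate 4.1→10.1.
E[λ | data] = 21.4/10.1 = 2.119.

Posterior mean ≈ 2.119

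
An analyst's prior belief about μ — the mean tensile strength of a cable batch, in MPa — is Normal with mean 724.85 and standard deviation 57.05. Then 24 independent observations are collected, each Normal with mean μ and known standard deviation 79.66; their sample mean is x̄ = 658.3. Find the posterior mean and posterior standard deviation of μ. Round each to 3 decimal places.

Prior precision 1/τ₀² = 1/57.05² = 0.00030725; data precision n/σ² = 24/79.66² = 0.00378208.
Posterior precision = 0.00030725 + 0.00378208 = 0.00408933, giving posterior SD = 1/√0.00408933 = 15.638.
Posterior mean = (0.00030725·724.85 + 0.00378208·658.3) / 0.00408933 = 663.300.

Posterior mean ≈ 663.300; posterior SD ≈ 15.638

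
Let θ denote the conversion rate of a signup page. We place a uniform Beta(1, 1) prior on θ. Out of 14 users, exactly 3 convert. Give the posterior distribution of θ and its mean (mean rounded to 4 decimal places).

Observing 3 successes and 11 failures updates Beta(1, 1) by adding the success and failure counts to the two shape parameters: α = 1+3 = 4, β = 1+11 = 12.
E[θ | data] = 4/(4+12) = 0.2500.

Posterior: Beta(4, 12); mean ≈ 0.2500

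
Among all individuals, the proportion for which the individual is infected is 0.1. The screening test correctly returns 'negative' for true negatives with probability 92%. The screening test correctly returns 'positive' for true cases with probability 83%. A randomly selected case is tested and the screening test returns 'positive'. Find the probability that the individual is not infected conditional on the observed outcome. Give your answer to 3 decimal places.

Let H be the event that the individual is infected. P(H) = 0.1, so P(¬H) = 0.9. With E the 'positive' result, P(E|H) = 0.83 and P(E|¬H) = 0.08.
P(E) = 0.83·0.1 + 0.08·0.9 = 0.083000 + 0.072000 = 0.15500.
By Bayes' theorem, P(H|E) = 0.083000 / 0.15500 = 0.535. Hence P(¬H|E) = 1 − 0.535 = 0.465.

P(¬H | E) ≈ 0.465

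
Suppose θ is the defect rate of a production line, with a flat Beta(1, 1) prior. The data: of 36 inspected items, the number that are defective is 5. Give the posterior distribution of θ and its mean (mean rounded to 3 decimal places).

Observing 5 successes and 31 failures updates Beta(1, 1) by adding the success and failure counts to the two shape parameters: α = 1+5 = 6, β = 1+31 = 32.
Posterior mean = α/(α+β) = 6/38 = 0.158.

Posterior: Beta(6, 32); mean ≈ 0.158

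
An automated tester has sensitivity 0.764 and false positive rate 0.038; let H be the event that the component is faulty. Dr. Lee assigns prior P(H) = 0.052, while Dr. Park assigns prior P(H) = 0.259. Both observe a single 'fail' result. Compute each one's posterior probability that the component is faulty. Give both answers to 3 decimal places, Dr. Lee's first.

The likelihood ratio for a 'fail' result is 0.764/0.038 = 20.105.
Dr. Lee: prior odds 0.052/0.948 = 0.054852; posterior odds 1.1028; posterior probability 0.524.
Dr. Park: prior odds 0.259/0.741 = 0.34953; posterior odds 7.0273; posterior probability 0.875.

Dr. Lee: 0.524; Dr. Park: 0.875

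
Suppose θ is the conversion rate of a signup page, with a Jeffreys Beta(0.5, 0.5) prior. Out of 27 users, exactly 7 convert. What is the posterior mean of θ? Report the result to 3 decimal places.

Observing 7 successes and 20 failures updates Beta(0.5, 0.5) by adding the success and failure counts to the two shape parameters: α = 0.5+7 = 7.5, β = 0.5+20 = 20.5.
Posterior mean = α/(α+β) = 7.5/28 = 0.268.

Posterior mean ≈ 0.268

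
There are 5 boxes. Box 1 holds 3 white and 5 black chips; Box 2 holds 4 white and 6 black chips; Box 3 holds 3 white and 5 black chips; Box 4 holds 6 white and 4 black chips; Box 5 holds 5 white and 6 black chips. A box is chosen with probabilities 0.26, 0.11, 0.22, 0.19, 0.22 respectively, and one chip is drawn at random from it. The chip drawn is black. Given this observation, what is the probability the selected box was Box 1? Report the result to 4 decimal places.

Tabulate prior·likelihood by source: [1] prior 0.26, lik 0.625, product 0.1625; [2] prior 0.11, lik 0.6, product 0.06600; [3] prior 0.22, lik 0.625, product 0.1375; [4] prior 0.19, lik 0.4, product 0.07600; [5] prior 0.22, lik 0.5455, product 0.1200.
Normalizing constant = 0.56200; the posterior for Box 1 is its product over the sum, 0.1625/0.56200 = 0.2891.

Posterior probability ≈ 0.2891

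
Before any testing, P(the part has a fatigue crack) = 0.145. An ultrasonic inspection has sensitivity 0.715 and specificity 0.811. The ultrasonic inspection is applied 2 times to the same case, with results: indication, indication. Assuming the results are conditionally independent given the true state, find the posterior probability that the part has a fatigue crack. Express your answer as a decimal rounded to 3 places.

Let H be the event that the part has a fatigue crack; start with P(H) = 0.145. P('indication'|H) = 0.715, P('indication'|¬H) = 0.189.
Update on result 1 ('indication'): P(H) ← 0.715·0.1450 / (0.715·0.1450 + 0.189·0.8550) = 0.10367/0.26527 = 0.3908.
Update on result 2 ('indication'): P(H) ← 0.715·0.3908 / (0.715·0.3908 + 0.189·0.6092) = 0.27944/0.39458 = 0.7082.

Posterior P(H) ≈ 0.708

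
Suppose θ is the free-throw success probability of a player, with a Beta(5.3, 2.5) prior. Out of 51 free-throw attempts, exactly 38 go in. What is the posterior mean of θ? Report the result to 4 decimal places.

Posterior mean ≈ 0.7364

The binomial likelihood is conjugate to the Beta prior: with 38 successes and 13 failures, the posterior is Beta(5.3+38, 2.5+13) = Beta(43.3, 15.5).
E[θ | data] = 43.3/(43.3+15.5) = 0.7364.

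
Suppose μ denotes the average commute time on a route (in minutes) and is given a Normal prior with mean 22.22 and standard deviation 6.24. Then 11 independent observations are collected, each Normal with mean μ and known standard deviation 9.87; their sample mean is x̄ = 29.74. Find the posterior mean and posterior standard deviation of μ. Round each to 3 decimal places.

Posterior mean ≈ 28.347; posterior SD ≈ 2.686

With known σ, the Normal prior is conjugate. Weight on the data is w = (n/σ²)/(n/σ² + 1/τ₀²) = 0.112917/(0.112917+0.0256821) = 0.81470.
Posterior mean = w·x̄ + (1−w)·μ₀ = 0.81470·29.74 + 0.18530·22.22 = 28.347. Posterior variance = 1/(0.112917+0.0256821) = 7.21507, so SD = 2.686.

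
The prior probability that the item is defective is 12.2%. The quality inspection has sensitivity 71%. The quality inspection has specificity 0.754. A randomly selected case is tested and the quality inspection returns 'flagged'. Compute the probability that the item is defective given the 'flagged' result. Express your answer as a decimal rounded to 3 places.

P(H | E) ≈ 0.286

Let H be the event that the item is defective. P(H) = 0.122, so P(¬H) = 0.878. With E the 'flagged' result, P(E|H) = 0.71 and P(E|¬H) = 0.246.
P(E) = 0.71·0.122 + 0.246·0.878 = 0.086620 + 0.21599 = 0.30261.
By Bayes' theorem, P(H|E) = 0.086620 / 0.30261 = 0.286.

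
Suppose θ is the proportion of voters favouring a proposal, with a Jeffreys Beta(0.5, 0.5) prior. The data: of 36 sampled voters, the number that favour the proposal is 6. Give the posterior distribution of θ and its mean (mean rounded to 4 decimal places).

Posterior: Beta(6.5, 30.5); mean ≈ 0.1757

Observing 6 successes and 30 failures updates Beta(0.5, 0.5) by adding the success and failure counts to the two shape parameters: α = 0.5+6 = 6.5, β = 0.5+30 = 30.5.
Posterior mean = α/(α+β) = 6.5/37 = 0.1757.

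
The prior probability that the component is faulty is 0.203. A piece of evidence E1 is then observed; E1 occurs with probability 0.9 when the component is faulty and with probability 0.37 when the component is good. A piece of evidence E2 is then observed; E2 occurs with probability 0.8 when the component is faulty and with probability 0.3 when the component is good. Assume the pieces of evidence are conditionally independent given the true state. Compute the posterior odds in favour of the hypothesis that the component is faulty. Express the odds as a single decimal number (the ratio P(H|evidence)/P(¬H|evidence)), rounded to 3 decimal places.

Prior odds = 0.203/(1−0.203) = 0.25471.
Likelihood ratio for E1 = 0.9/0.37 = 2.4324.
Likelihood ratio for E2 = 0.8/0.3 = 2.6667.
Posterior odds = prior odds × LR₁ × LR₂ = 1.6521.

Posterior odds ≈ 1.652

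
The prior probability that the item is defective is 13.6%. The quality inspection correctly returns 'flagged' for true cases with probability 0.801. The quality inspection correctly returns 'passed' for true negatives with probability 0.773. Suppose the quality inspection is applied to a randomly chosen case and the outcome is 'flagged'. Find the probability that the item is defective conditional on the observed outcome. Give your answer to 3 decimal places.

Write H for 'the item is defective'. Prior odds H:¬H = 0.136/0.864 = 0.15741. For the 'flagged' outcome, the likelihood ratio is 0.801/0.227 = 3.5286.
Posterior odds = 0.15741 × 3.5286 = 0.55543, so P(H|E) = 0.55543/(1+0.55543) = 0.357.

P(H | E) ≈ 0.357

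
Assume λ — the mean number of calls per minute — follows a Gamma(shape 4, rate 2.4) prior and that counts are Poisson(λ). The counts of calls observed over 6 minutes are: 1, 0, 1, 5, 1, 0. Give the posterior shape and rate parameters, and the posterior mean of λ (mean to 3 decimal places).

Posterior: Gamma(shape=12, rate=8.4); mean ≈ 1.429

The Poisson likelihood adds the total count to the shape and the number of exposure periods to the rate. Here ∑xᵢ = 8 and n = 6, so shape 4→12 and rate 2.4→8.4.
Posterior mean = shape/rate = 12/8.4 = 1.429.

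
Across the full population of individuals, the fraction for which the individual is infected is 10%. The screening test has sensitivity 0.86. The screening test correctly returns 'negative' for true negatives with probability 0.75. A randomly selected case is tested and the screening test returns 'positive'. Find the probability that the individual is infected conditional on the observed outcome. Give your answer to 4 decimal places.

P(H | E) ≈ 0.2765

Write H for 'the individual is infected'. Prior odds H:¬H = 0.1/0.9 = 0.11111. For the 'positive' outcome, the likelihood ratio is 0.86/0.25 = 3.4400.
Posterior odds = 0.11111 × 3.4400 = 0.38222, so P(H|E) = 0.38222/(1+0.38222) = 0.2765.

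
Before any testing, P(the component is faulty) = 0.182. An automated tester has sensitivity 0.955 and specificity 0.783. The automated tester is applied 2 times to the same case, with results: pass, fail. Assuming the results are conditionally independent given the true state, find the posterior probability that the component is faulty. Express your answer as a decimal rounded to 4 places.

With H the event that the component is faulty, the joint likelihood of the observed sequence is P(data|H) = 0.045·0.955 = 0.042975 and P(data|¬H) = 0.783·0.217 = 0.16991.
Bayes: P(H|data) = 0.182·0.042975 / (0.182·0.042975 + 0.818·0.16991) = 0.0078214/0.14681 = 0.0533.

Posterior P(H) ≈ 0.0533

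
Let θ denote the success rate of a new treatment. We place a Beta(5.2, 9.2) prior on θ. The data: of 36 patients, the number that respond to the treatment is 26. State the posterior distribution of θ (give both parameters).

The binomial likelihood is conjugate to the Beta prior: with 26 successes and 10 failures, the posterior is Beta(5.2+26, 9.2+10) = Beta(31.2, 19.2).

Posterior: Beta(31.2, 19.2)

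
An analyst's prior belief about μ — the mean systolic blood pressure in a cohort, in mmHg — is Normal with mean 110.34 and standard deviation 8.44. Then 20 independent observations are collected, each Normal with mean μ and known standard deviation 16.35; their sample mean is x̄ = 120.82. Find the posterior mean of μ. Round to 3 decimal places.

With known σ, the Normal prior is conjugate. Weight on the data is w = (n/σ²)/(n/σ² + 1/τ₀²) = 0.0748160/(0.0748160+0.0140383) = 0.84201.
Posterior mean = w·x̄ + (1−w)·μ₀ = 0.84201·120.82 + 0.15799·110.34 = 119.164.

Posterior mean ≈ 119.164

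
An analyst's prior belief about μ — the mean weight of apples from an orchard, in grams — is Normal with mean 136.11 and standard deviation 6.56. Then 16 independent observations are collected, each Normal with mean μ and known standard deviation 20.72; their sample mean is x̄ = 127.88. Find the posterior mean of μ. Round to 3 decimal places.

Posterior mean ≈ 131.041

Prior precision 1/τ₀² = 1/6.56² = 0.0232377; data precision n/σ² = 16/20.72² = 0.0372684.
Posterior precision = 0.0232377 + 0.0372684 = 0.0605060.
Posterior mean = (0.0232377·136.11 + 0.0372684·127.88) / 0.0605060 = 131.041.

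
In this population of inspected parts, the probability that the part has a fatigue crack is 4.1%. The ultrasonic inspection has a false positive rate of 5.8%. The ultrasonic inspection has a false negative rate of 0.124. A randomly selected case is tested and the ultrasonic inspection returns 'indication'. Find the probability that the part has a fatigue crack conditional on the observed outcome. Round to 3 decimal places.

Write H for 'the part has a fatigue crack'. Prior odds H:¬H = 0.041/0.959 = 0.042753. For the 'indication' outcome, the likelihood ratio is 0.876/0.058 = 15.103.
Posterior odds = 0.042753 × 15.103 = 0.64572, so P(H|E) = 0.64572/(1+0.64572) = 0.392.

P(H | E) ≈ 0.392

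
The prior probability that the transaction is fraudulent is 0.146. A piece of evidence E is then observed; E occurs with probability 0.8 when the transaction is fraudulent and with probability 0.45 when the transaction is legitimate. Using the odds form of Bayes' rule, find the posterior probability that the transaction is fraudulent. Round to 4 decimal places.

Posterior probability ≈ 0.2331

Prior odds = 0.146/(1−0.146) = 0.17096.
Likelihood ratio for E = 0.8/0.45 = 1.7778.
Posterior odds = prior odds × LR = 0.30393.
Posterior probability = odds/(1+odds) = 0.30393/1.3039 = 0.2331.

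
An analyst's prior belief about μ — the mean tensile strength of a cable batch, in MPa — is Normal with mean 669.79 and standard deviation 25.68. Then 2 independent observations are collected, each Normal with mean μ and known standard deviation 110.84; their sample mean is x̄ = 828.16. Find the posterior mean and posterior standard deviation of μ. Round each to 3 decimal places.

Prior precision 1/τ₀² = 1/25.68² = 0.00151639; data precision n/σ² = 2/110.84² = 0.00016279.
Posterior precision = 0.00151639 + 0.00016279 = 0.00167918, giving posterior SD = 1/√0.00167918 = 24.403.
Posterior mean = (0.00151639·669.79 + 0.00016279·828.16) / 0.00167918 = 685.144.

Posterior mean ≈ 685.144; posterior SD ≈ 24.403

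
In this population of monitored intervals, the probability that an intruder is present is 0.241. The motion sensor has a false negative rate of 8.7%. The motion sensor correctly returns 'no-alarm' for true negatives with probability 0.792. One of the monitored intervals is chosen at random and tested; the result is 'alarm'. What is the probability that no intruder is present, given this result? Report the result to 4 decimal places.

Write H for 'an intruder is present'. Prior odds H:¬H = 0.241/0.759 = 0.31752. For the 'alarm' outcome, the likelihood ratio is 0.913/0.208 = 4.3894.
Posterior odds = 0.31752 × 4.3894 = 1.3937, so P(H|E) = 1.3937/(1+1.3937) = 0.5822. Then P(¬H|E) = 1 − 0.5822 = 0.4178.

P(¬H | E) ≈ 0.4178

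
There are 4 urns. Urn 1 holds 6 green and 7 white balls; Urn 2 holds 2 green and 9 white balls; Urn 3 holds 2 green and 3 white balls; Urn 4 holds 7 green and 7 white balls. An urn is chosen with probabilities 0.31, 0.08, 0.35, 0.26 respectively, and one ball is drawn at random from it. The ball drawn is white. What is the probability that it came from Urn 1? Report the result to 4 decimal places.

Posterior probability ≈ 0.2916

Tabulate prior·likelihood by source: [1] prior 0.31, lik 0.5385, product 0.1669; [2] prior 0.08, lik 0.8182, product 0.06545; [3] prior 0.35, lik 0.6, product 0.2100; [4] prior 0.26, lik 0.5, product 0.1300.
Normalizing constant = 0.57238; the posterior for Urn 1 is its product over the sum, 0.1669/0.57238 = 0.2916.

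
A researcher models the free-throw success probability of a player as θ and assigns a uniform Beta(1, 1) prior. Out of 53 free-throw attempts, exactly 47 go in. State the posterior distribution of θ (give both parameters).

Posterior: Beta(48, 7)

The binomial likelihood is conjugate to the Beta prior: with 47 successes and 6 failures, the posterior is Beta(1+47, 1+6) = Beta(48, 7).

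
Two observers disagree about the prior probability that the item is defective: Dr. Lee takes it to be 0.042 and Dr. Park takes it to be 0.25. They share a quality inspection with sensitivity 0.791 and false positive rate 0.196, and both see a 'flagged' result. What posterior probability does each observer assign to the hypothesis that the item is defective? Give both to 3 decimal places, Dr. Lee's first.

The likelihood ratio for a 'flagged' result is 0.791/0.196 = 4.0357.
Dr. Lee: prior odds 0.042/0.958 = 0.043841; posterior odds 0.17693; posterior probability 0.150.
Dr. Park: prior odds 0.25/0.75 = 0.33333; posterior odds 1.3452; posterior probability 0.574.

Dr. Lee: 0.150; Dr. Park: 0.574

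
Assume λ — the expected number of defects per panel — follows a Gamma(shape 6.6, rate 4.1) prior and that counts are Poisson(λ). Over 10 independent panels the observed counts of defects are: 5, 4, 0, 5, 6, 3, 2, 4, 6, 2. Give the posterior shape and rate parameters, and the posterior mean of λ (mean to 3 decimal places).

Total count ∑xᵢ = 37 over n = 10 panels.
Gamma is conjugate to the Poisson likelihood: posterior is Gamma(shape = 6.6+37 = 43.6, rate = 4.1+10 = 14.1).
E[λ | data] = 43.6/14.1 = 3.092.

Posterior: Gamma(shape=43.6, rate=14.1); mean ≈ 3.092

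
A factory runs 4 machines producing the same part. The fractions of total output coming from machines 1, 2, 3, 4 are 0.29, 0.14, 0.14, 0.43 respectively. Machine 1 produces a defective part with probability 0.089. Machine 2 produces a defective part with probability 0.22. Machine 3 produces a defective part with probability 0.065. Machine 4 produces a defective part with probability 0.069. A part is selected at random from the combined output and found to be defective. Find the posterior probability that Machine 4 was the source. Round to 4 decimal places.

P(defective|M1) = 0.089; P(defective|M2) = 0.22; P(defective|M3) = 0.065; P(defective|M4) = 0.069.
Prior × likelihood for each source: 0.29·0.089=0.02581, 0.14·0.22=0.03080, 0.14·0.065=0.009100, 0.43·0.069=0.02967. Summing gives P(defective) = 0.095380.
P(Machine 4 | defective) = 0.02967 / 0.095380 = 0.3111.

Posterior probability ≈ 0.3111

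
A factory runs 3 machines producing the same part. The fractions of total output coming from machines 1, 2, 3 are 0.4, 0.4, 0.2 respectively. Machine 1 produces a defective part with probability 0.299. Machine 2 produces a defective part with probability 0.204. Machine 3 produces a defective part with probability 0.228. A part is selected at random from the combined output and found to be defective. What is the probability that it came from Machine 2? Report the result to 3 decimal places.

Posterior probability ≈ 0.331

Tabulate prior·likelihood by source: [1] prior 0.4, lik 0.299, product 0.1196; [2] prior 0.4, lik 0.204, product 0.08160; [3] prior 0.2, lik 0.228, product 0.04560.
Normalizing constant = 0.24680; the posterior for Machine 2 is its product over the sum, 0.08160/0.24680 = 0.331.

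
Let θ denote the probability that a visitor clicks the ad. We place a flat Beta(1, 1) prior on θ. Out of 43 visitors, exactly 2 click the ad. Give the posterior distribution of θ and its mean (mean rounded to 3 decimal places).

Posterior: Beta(3, 42); mean ≈ 0.067

Observing 2 successes and 41 failures updates Beta(1, 1) by adding the success and failure counts to the two shape parameters: α = 1+2 = 3, β = 1+41 = 42.
Posterior mean = α/(α+β) = 3/45 = 0.067.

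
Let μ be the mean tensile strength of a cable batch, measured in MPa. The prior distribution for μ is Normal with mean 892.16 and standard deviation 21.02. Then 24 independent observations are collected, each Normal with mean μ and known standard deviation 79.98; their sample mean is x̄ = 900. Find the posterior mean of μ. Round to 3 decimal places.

With known σ, the Normal prior is conjugate. Weight on the data is w = (n/σ²)/(n/σ² + 1/τ₀²) = 0.00375188/(0.00375188+0.00226326) = 0.62374.
Posterior mean = w·x̄ + (1−w)·μ₀ = 0.62374·900 + 0.37626·892.16 = 897.050.

Posterior mean ≈ 897.050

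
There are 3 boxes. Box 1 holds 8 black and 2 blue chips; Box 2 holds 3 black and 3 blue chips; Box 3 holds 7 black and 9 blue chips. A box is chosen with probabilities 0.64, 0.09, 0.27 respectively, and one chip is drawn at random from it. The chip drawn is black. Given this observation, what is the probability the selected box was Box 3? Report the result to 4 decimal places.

Tabulate prior·likelihood by source: [1] prior 0.64, lik 0.8, product 0.5120; [2] prior 0.09, lik 0.5, product 0.04500; [3] prior 0.27, lik 0.4375, product 0.1181.
Normalizing constant = 0.67512; the posterior for Box 3 is its product over the sum, 0.1181/0.67512 = 0.1750.

Posterior probability ≈ 0.1750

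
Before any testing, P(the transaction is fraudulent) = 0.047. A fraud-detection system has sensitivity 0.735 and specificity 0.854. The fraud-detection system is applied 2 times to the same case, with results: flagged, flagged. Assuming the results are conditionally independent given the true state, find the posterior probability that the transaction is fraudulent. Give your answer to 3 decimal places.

With H the event that the transaction is fraudulent, the joint likelihood of the observed sequence is P(data|H) = 0.735·0.735 = 0.54022 and P(data|¬H) = 0.146·0.146 = 0.021316.
Bayes: P(H|data) = 0.047·0.54022 / (0.047·0.54022 + 0.953·0.021316) = 0.025391/0.045705 = 0.5555.

Posterior P(H) ≈ 0.556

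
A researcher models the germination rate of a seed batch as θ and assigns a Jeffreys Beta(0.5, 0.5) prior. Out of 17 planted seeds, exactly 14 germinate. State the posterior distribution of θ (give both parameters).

Observing 14 successes and 3 failures updates Beta(0.5, 0.5) by adding the success and failure counts to the two shape parameters: α = 0.5+14 = 14.5, β = 0.5+3 = 3.5.

Posterior: Beta(14.5, 3.5)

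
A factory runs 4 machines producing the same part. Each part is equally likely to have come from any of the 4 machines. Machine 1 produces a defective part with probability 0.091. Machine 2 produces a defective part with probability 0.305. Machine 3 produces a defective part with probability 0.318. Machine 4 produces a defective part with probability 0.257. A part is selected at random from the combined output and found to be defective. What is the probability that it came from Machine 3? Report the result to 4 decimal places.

Posterior probability ≈ 0.3275

P(defective|M1) = 0.091; P(defective|M2) = 0.305; P(defective|M3) = 0.318; P(defective|M4) = 0.257.
Prior × likelihood for each source: 0.25·0.091=0.02275, 0.25·0.305=0.07625, 0.25·0.318=0.07950, 0.25·0.257=0.06425. Summing gives P(defective) = 0.24275.
P(Machine 3 | defective) = 0.07950 / 0.24275 = 0.3275.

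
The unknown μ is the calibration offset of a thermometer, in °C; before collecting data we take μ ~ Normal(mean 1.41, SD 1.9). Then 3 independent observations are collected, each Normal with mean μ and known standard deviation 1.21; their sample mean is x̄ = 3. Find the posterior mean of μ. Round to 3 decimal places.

Posterior mean ≈ 2.811

Prior precision 1/τ₀² = 1/1.9² = 0.277008; data precision n/σ² = 3/1.21² = 2.04904.
Posterior precision = 0.277008 + 2.04904 = 2.32605.
Posterior mean = (0.277008·1.41 + 2.04904·3) / 2.32605 = 2.811.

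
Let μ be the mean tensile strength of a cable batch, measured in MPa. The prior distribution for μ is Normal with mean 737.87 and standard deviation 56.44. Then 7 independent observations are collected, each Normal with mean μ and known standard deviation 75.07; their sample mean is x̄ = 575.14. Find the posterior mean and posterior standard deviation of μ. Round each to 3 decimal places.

Posterior mean ≈ 607.970; posterior SD ≈ 25.351

Prior precision 1/τ₀² = 1/56.44² = 0.00031393; data precision n/σ² = 7/75.07² = 0.00124212.
Posterior precision = 0.00031393 + 0.00124212 = 0.00155605, giving posterior SD = 1/√0.00155605 = 25.351.
Posterior mean = (0.00031393·737.87 + 0.00124212·575.14) / 0.00155605 = 607.970.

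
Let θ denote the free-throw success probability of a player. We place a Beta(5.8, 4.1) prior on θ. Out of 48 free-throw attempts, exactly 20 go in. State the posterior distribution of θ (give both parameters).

Observing 20 successes and 28 failures updates Beta(5.8, 4.1) by adding the success and failure counts to the two shape parameters: α = 5.8+20 = 25.8, β = 4.1+28 = 32.1.

Posterior: Beta(25.8, 32.1)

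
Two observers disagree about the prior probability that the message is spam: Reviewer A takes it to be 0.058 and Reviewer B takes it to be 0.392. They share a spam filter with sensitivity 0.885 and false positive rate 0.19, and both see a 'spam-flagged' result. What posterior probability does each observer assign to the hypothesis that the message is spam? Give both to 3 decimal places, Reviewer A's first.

P('+'|H) = 0.885, P('+'|¬H) = 0.19.
Reviewer A: numerator 0.885·0.058 = 0.051330; evidence = 0.051330+0.19·0.942 = 0.23031; posterior = 0.223.
Reviewer B: numerator 0.885·0.392 = 0.34692; evidence = 0.34692+0.19·0.608 = 0.46244; posterior = 0.750.

Reviewer A: 0.223; Reviewer B: 0.750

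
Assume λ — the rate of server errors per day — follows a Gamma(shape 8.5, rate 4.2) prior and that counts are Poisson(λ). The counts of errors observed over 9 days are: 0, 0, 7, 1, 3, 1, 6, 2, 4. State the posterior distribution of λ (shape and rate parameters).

Posterior: Gamma(shape=32.5, rate=13.2)

Total count ∑xᵢ = 24 over n = 9 days.
Gamma is conjugate to the Poisson likelihood: posterior is Gamma(shape = 8.5+24 = 32.5, rate = 4.2+9 = 13.2).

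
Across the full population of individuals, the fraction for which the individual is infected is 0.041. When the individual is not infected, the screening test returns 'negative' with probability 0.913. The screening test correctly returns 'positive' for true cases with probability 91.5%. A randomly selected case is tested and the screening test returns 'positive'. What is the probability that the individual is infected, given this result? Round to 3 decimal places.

P(H | E) ≈ 0.310

Write H for 'the individual is infected'. Prior odds H:¬H = 0.041/0.959 = 0.042753. For the 'positive' outcome, the likelihood ratio is 0.915/0.087 = 10.517.
Posterior odds = 0.042753 × 10.517 = 0.44964, so P(H|E) = 0.44964/(1+0.44964) = 0.310.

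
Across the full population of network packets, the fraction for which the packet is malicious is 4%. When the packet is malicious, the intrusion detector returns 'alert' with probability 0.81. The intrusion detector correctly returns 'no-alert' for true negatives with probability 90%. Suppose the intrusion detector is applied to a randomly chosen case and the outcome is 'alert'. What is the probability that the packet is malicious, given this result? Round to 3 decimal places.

P(H | E) ≈ 0.252

Let H be the event that the packet is malicious. P(H) = 0.04, so P(¬H) = 0.96. With E the 'alert' result, P(E|H) = 0.81 and P(E|¬H) = 0.1.
P(E) = 0.81·0.04 + 0.1·0.96 = 0.032400 + 0.096000 = 0.12840.
By Bayes' theorem, P(H|E) = 0.032400 / 0.12840 = 0.252.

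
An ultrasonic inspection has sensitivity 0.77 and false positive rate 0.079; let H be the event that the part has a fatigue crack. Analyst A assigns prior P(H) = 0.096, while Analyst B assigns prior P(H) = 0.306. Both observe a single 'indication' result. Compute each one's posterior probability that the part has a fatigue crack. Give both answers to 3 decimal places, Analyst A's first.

P('+'|H) = 0.77, P('+'|¬H) = 0.079.
Analyst A: numerator 0.77·0.096 = 0.073920; evidence = 0.073920+0.079·0.904 = 0.14534; posterior = 0.509.
Analyst B: numerator 0.77·0.306 = 0.23562; evidence = 0.23562+0.079·0.694 = 0.29045; posterior = 0.811.

Analyst A: 0.509; Analyst B: 0.811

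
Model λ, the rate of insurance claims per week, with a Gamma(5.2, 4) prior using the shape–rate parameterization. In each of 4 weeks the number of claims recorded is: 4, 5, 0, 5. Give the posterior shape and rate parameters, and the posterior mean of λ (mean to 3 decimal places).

Posterior: Gamma(shape=19.2, rate=8); mean ≈ 2.400

The Poisson likelihood adds the total count to the shape and the number of exposure periods to the rate. Here ∑xᵢ = 14 and n = 4, so shape 5.2→19.2 and rate 4→8.
E[λ | data] = 19.2/8 = 2.400.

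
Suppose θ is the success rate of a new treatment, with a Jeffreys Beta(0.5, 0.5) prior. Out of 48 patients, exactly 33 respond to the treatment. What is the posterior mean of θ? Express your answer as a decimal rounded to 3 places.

Posterior mean ≈ 0.684

The binomial likelihood is conjugate to the Beta prior: with 33 successes and 15 failures, the posterior is Beta(0.5+33, 0.5+15) = Beta(33.5, 15.5).
Posterior mean = α/(α+β) = 33.5/49 = 0.684.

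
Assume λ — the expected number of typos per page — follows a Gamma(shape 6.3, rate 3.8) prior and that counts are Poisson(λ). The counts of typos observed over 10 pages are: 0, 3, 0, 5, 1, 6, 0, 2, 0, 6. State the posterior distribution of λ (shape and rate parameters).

Posterior: Gamma(shape=29.3, rate=13.8)

The Poisson likelihood adds the total count to the shape and the number of exposure periods to the rate. Here ∑xᵢ = 23 and n = 10, so shape 6.3→29.3 and rate 3.8→13.8.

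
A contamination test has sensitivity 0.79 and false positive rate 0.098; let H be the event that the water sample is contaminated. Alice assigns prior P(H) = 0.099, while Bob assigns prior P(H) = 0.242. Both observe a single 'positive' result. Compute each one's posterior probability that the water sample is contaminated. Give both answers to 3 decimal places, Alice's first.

Alice: 0.470; Bob: 0.720

The likelihood ratio for a 'positive' result is 0.79/0.098 = 8.0612.
Alice: prior odds 0.099/0.901 = 0.10988; posterior odds 0.88575; posterior probability 0.470.
Bob: prior odds 0.242/0.758 = 0.31926; posterior odds 2.5736; posterior probability 0.720.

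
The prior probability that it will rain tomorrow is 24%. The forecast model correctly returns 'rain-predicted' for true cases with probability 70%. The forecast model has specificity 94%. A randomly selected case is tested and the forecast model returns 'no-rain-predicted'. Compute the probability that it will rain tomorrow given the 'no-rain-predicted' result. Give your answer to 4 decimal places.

Write H for 'it will rain tomorrow'. Prior odds H:¬H = 0.24/0.76 = 0.31579. For the 'no-rain-predicted' outcome, the likelihood ratio is 0.3/0.94 = 0.31915.
Posterior odds = 0.31579 × 0.31915 = 0.10078, so P(H|E) = 0.10078/(1+0.10078) = 0.0916.

P(H | E) ≈ 0.0916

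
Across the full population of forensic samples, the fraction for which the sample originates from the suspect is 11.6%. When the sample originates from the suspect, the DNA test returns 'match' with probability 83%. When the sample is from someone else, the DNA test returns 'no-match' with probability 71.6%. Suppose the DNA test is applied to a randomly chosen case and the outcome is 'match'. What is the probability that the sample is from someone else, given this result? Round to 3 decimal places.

P(¬H | E) ≈ 0.723

Let H be the event that the sample originates from the suspect. P(H) = 0.116, so P(¬H) = 0.884. With E the 'match' result, P(E|H) = 0.83 and P(E|¬H) = 0.284.
P(E) = 0.83·0.116 + 0.284·0.884 = 0.096280 + 0.25106 = 0.34734.
By Bayes' theorem, P(H|E) = 0.096280 / 0.34734 = 0.277. Hence P(¬H|E) = 1 − 0.277 = 0.723.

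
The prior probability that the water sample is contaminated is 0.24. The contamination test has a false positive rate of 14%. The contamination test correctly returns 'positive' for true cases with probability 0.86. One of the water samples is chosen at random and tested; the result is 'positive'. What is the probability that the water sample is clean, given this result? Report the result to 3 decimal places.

Write H for 'the water sample is contaminated'. Prior odds H:¬H = 0.24/0.76 = 0.31579. For the 'positive' outcome, the likelihood ratio is 0.86/0.14 = 6.1429.
Posterior odds = 0.31579 × 6.1429 = 1.9398, so P(H|E) = 1.9398/(1+1.9398) = 0.660. Then P(¬H|E) = 1 − 0.660 = 0.340.

P(¬H | E) ≈ 0.340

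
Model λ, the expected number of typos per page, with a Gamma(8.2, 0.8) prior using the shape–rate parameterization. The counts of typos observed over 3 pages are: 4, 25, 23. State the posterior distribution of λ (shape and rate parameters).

Posterior: Gamma(shape=60.2, rate=3.8)

Total count ∑xᵢ = 52 over n = 3 pages.
Gamma is conjugate to the Poisson likelihood: posterior is Gamma(shape = 8.2+52 = 60.2, rate = 0.8+3 = 3.8).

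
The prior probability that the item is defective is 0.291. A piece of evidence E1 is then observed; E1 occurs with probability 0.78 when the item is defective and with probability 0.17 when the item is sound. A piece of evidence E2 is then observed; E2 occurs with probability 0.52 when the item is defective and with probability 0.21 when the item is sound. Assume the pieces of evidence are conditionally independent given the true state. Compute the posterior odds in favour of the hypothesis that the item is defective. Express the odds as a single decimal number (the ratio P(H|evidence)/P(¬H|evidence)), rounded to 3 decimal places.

Posterior odds ≈ 4.663

Prior odds = 0.291/(1−0.291) = 0.41044.
Likelihood ratio for E1 = 0.78/0.17 = 4.5882.
Likelihood ratio for E2 = 0.52/0.21 = 2.4762.
Posterior odds = prior odds × LR₁ × LR₂ = 4.6631.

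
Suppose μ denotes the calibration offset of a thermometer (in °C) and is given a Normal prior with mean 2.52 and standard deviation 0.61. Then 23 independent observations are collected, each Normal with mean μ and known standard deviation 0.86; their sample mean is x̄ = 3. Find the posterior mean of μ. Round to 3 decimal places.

With known σ, the Normal prior is conjugate. Weight on the data is w = (n/σ²)/(n/σ² + 1/τ₀²) = 31.0979/(31.0979+2.68745) = 0.92046.
Posterior mean = w·x̄ + (1−w)·μ₀ = 0.92046·3 + 0.079545·2.52 = 2.962.

Posterior mean ≈ 2.962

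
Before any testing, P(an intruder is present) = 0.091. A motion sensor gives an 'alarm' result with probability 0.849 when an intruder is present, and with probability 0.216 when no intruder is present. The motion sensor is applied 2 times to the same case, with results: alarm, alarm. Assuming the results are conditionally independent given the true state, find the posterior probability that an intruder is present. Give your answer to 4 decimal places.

Let H be the event that an intruder is present; start with P(H) = 0.091. P('alarm'|H) = 0.849, P('alarm'|¬H) = 0.216.
Update on result 1 ('alarm'): P(H) ← 0.849·0.0910 / (0.849·0.0910 + 0.216·0.9090) = 0.077259/0.27360 = 0.2824.
Update on result 2 ('alarm'): P(H) ← 0.849·0.2824 / (0.849·0.2824 + 0.216·0.7176) = 0.23974/0.39474 = 0.6073.

Posterior P(H) ≈ 0.6073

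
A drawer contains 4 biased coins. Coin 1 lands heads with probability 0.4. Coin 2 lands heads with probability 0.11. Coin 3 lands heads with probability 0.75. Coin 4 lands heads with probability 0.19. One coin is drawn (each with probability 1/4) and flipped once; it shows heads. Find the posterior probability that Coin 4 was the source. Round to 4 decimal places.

P(heads|C1) = 0.4; P(heads|C2) = 0.11; P(heads|C3) = 0.75; P(heads|C4) = 0.19.
Prior × likelihood for each source: 0.25·0.4=0.1000, 0.25·0.11=0.02750, 0.25·0.75=0.1875, 0.25·0.19=0.04750. Summing gives P(heads) = 0.36250.
P(Coin 4 | heads) = 0.04750 / 0.36250 = 0.1310.

Posterior probability ≈ 0.1310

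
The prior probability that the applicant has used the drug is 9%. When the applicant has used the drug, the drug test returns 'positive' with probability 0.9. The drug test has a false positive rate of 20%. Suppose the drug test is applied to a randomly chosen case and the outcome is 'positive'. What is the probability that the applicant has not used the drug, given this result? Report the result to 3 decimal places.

Write H for 'the applicant has used the drug'. Prior odds H:¬H = 0.09/0.91 = 0.098901. For the 'positive' outcome, the likelihood ratio is 0.9/0.2 = 4.5000.
Posterior odds = 0.098901 × 4.5000 = 0.44505, so P(H|E) = 0.44505/(1+0.44505) = 0.308. Then P(¬H|E) = 1 − 0.308 = 0.692.

P(¬H | E) ≈ 0.692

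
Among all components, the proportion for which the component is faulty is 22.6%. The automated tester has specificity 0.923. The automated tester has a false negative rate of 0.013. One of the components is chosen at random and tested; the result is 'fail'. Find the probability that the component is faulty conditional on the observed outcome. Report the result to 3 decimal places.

P(H | E) ≈ 0.789

Let H be the event that the component is faulty. P(H) = 0.226, so P(¬H) = 0.774. With E the 'fail' result, P(E|H) = 0.987 and P(E|¬H) = 0.077.
P(E) = 0.987·0.226 + 0.077·0.774 = 0.22306 + 0.059598 = 0.28266.
By Bayes' theorem, P(H|E) = 0.22306 / 0.28266 = 0.789.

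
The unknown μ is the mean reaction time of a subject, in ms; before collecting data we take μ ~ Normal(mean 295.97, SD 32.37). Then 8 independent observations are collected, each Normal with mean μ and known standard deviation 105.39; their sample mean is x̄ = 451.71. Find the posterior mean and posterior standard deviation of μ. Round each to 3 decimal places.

Posterior mean ≈ 362.954; posterior SD ≈ 24.437

Prior precision 1/τ₀² = 1/32.37² = 0.00095437; data precision n/σ² = 8/105.39² = 0.00072026.
Posterior precision = 0.00095437 + 0.00072026 = 0.00167463, giving posterior SD = 1/√0.00167463 = 24.437.
Posterior mean = (0.00095437·295.97 + 0.00072026·451.71) / 0.00167463 = 362.954.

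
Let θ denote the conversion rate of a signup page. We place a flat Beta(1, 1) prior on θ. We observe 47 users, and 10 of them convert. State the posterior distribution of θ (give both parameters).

Observing 10 successes and 37 failures updates Beta(1, 1) by adding the success and failure counts to the two shape parameters: α = 1+10 = 11, β = 1+37 = 38.

Posterior: Beta(11, 38)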